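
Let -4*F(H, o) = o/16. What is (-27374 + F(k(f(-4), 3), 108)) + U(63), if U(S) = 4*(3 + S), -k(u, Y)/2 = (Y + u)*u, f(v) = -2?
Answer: -433787/16 ≈ -27112.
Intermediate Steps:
k(u, Y) = -2*u*(Y + u) (k(u, Y) = -2*(Y + u)*u = -2*u*(Y + u))
U(S) = 12 + 4*S
F(H, o) = -o/64 (F(H, o) = -o/(4*16) = -o/64)
(-27374 + F(k(f(-4), 3), 108)) + U(63) = (-27374 - 1/64*108) + (12 + 4*63) = (-27374 - 27/16) + (12 + 252) = -438011/16 + 264 = -433787/16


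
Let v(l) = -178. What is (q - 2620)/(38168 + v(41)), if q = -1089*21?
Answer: -25489/37990 ≈ -0.67094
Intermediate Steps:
q = -22869
(q - 2620)/(38168 + v(41)) = (-22869 - 2620)/(38168 - 178) = -25489/37990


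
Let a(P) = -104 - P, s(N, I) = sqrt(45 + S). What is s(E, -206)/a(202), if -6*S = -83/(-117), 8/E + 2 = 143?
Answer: -7*sqrt(50154)/71604 ≈ -0.021893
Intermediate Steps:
E = 8/141 (E = 8/(-2 + 143) = 8/141 ≈ 0.056738)
S = -83/702 (S = -(-83)/(6*(-117)) = -(-83)*(-1)/(6*117) = -1/6*83/117 = -83/702 ≈ -0.11823)
s(N, I) = 7*sqrt(50154)/234 (s(N, I) = sqrt(45 - 83/702) = sqrt(31507/702) = 7*sqrt(50154)/234)
s(E, -206)/a(202) = (7*sqrt(50154)/234)/(-104 - 1*202) = (7*sqrt(50154)/234)/(-104 - 202) = (7*sqrt(50154)/234)/(-306) = (7*sqrt(50154)/234)*(-1/306) = -7*sqrt(50154)/71604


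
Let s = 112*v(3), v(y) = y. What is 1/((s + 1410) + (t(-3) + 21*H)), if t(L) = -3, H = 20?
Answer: 1/2163 ≈ 0.00046232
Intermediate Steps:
s = 336 (s = 112*3 = 336)
1/((s + 1410) + (t(-3) + 21*H)) = 1/((336 + 1410) + (-3 + 21*20)) = 1/(1746 + (-3 + 420)) = 1/(1746 + 417) = 1/2163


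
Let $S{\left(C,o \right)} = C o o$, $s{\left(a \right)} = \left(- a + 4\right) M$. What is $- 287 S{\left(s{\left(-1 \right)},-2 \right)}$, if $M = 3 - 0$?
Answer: $-17220$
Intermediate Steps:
$M = 3$ ($M = 3 + 0 = 3$)
$s{\left(a \right)} = 12 - 3 a$ ($s{\left(a \right)} = \left(- a + 4\right) 3 = \left(4 - a\right) 3 = 12 - 3 a$)
$S{\left(C,o \right)} = C o^{2}$
$- 287 S{\left(s{\left(-1 \right)},-2 \right)} = - 287 \left(12 - -3\right) \left(-2\right)^{2} = - 287 \left(12 + 3\right) 4 = - 287 \cdot 15 \cdot 4 = \left(-287\right) 60 = -17220$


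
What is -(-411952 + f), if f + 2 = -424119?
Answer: 836073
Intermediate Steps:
f = -424121 (f = -2 - 424119 = -424121)
-(-411952 + f) = -(-411952 - 424121) = -1*(-836073) = 836073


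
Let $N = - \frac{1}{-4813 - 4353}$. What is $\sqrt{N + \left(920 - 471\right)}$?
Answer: $\frac{\sqrt{37722993810}}{9166} \approx 21.19$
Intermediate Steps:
$N = \frac{1}{9166}$ ($N = - \frac{1}{-9166} = \left(-1\right) \left(- \frac{1}{9166}\right) = \frac{1}{9166} \approx 0.0001091$)
$\sqrt{N + \left(920 - 471\right)} = \sqrt{\frac{1}{9166} + \left(920 - 471\right)} = \sqrt{\frac{1}{9166} + 449} = \sqrt{\frac{4115535}{9166}} = \frac{\sqrt{37722993810}}{9166}$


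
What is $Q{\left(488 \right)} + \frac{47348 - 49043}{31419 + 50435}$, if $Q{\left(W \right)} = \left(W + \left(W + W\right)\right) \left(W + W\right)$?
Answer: $\frac{116958232161}{81854} \approx 1.4289 \cdot 10^{6}$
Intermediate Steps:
$Q{\left(W \right)} = 6 W^{2}$ ($Q{\left(W \right)} = \left(W + 2 W\right) 2 W = 3 W 2 W = 6 W^{2}$)
$Q{\left(488 \right)} + \frac{47348 - 49043}{31419 + 50435} = 6 \cdot 488^{2} + \frac{47348 - 49043}{31419 + 50435} = 6 \cdot 238144 - \frac{1695}{81854} = 1428864 - \frac{1695}{81854} = \frac{116958232161}{81854}$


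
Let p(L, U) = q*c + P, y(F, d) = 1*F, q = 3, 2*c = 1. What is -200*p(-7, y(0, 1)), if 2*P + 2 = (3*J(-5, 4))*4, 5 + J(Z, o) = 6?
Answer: -1300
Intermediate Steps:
c = ½ (c = (½)*1 = ½ ≈ 0.50000)
y(F, d) = F
J(Z, o) = 1 (J(Z, o) = -5 + 6 = 1)
P = 5 (P = -1 + ((3*1)*4)/2 = -1 + (3*4)/2 = -1 + (½)*12 = -1 + 6 = 5)
p(L, U) = 13/2 (p(L, U) = 3*(½) + 5 = 3/2 + 5 = 13/2)
-200*p(-7, y(0, 1)) = -200*13/2 = -1300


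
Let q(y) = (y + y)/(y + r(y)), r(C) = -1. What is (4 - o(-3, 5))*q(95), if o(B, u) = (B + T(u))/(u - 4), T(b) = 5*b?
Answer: -1710/47 ≈ -36.383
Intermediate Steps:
o(B, u) = (B + 5*u)/(-4 + u) (o(B, u) = (B + 5*u)/(u - 4) = (B + 5*u)/(-4 + u))
q(y) = 2*y/(-1 + y) (q(y) = (y + y)/(y - 1) = (2*y)/(-1 + y) = 2*y/(-1 + y))
(4 - o(-3, 5))*q(95) = (4 - (-3 + 5*5)/(-4 + 5))*(2*95/(-1 + 95)) = (4 - (-3 + 25)/1)*(2*95/94) = (4 - 22)*(2*95*(1/94)) = (4 - 1*22)*(95/47) = (4 - 22)*(95/47) = -18*95/47 = -1710/47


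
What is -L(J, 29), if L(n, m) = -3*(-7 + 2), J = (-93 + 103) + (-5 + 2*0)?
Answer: -15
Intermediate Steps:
J = 5 (J = 10 + (-5 + 0) = 10 - 5 = 5)
L(n, m) = 15 (L(n, m) = -3*(-5) = 15)
-L(J, 29) = -1*15 = -15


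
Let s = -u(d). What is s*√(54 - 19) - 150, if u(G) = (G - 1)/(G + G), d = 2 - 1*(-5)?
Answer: -150 - 3*√35/7 ≈ -152.54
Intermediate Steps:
d = 7 (d = 2 + 5 = 7)
u(G) = (-1 + G)/(2*G) (u(G) = (-1 + G)/((2*G)) = (-1 + G)*(1/(2*G)) = (-1 + G)/(2*G))
s = -3/7 (s = -(-1 + 7)/(2*7) = -6/(2*7) = -1*3/7 = -3/7 ≈ -0.42857)
s*√(54 - 19) - 150 = -3*√(54 - 19)/7 - 150 = -3*√35/7 - 150 = -150 - 3*√35/7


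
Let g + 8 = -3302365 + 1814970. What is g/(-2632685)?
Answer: 1487403/2632685 ≈ 0.56498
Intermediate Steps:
g = -1487403 (g = -8 + (-3302365 + 1814970) = -8 - 1487395 = -1487403)
g/(-2632685) = -1487403/(-2632685) = -1487403*(-1/2632685) = 1487403/2632685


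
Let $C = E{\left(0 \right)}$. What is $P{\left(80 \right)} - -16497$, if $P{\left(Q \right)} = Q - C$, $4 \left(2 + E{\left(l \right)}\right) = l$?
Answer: $16579$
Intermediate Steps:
$E{\left(l \right)} = -2 + \frac{l}{4}$
$C = -2$ ($C = -2 + \frac{1}{4} \cdot 0 = -2 + 0 = -2$)
$P{\left(Q \right)} = 2 + Q$ ($P{\left(Q \right)} = Q - -2 = Q + 2 = 2 + Q$)
$P{\left(80 \right)} - -16497 = \left(2 + 80\right) - -16497 = 82 + 16497 = 16579$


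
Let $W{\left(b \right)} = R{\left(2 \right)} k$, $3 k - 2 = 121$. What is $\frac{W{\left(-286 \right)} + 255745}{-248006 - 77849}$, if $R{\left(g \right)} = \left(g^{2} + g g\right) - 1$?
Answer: $- \frac{256032}{325855} \approx -0.78572$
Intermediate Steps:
$R{\left(g \right)} = -1 + 2 g^{2}$ ($R{\left(g \right)} = \left(g^{2} + g^{2}\right) - 1 = 2 g^{2} - 1 = -1 + 2 g^{2}$)
$k = 41$ ($k = \frac{2}{3} + \frac{1}{3} \cdot 121 = \frac{2}{3} + \frac{121}{3} = 41$)
$W{\left(b \right)} = 287$ ($W{\left(b \right)} = \left(-1 + 2 \cdot 2^{2}\right) 41 = \left(-1 + 2 \cdot 4\right) 41 = \left(-1 + 8\right) 41 = 7 \cdot 41 = 287$)
$\frac{W{\left(-286 \right)} + 255745}{-248006 - 77849} = \frac{287 + 255745}{-248006 - 77849} = \frac{256032}{-325855} = 256032 \left(- \frac{1}{325855}\right) = - \frac{256032}{325855}$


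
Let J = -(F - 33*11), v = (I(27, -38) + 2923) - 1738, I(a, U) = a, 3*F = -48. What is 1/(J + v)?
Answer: 1/1591 ≈ 0.00062854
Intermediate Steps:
F = -16 (F = (⅓)*(-48) = -16)
v = 1212 (v = (27 + 2923) - 1738 = 2950 - 1738 = 1212)
J = 379 (J = -(-16 - 33*11) = -(-16 - 363) = -1*(-379) = 379)
1/(J + v) = 1/(379 + 1212) = 1/1591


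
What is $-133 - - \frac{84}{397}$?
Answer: $- \frac{52717}{397} \approx -132.79$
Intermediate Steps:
$-133 - - \frac{84}{397} = -133 + \frac{84}{397} = - \frac{52717}{397}$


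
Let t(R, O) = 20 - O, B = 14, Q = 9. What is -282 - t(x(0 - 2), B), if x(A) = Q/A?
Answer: -288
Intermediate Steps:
x(A) = 9/A
-282 - t(x(0 - 2), B) = -282 - (20 - 1*14) = -282 - (20 - 14) = -282 - 1*6 = -282 - 6 = -288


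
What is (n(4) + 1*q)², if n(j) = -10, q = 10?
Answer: 0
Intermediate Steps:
(n(4) + 1*q)² = (-10 + 1*10)² = (-10 + 10)² = 0² = 0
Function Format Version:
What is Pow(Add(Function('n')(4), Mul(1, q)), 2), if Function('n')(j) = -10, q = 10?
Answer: 0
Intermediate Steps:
Pow(Add(Function('n')(4), Mul(1, q)), 2) = Pow(Add(-10, Mul(1, 10)), 2) = Pow(Add(-10, 10), 2) = Pow(0, 2) = 0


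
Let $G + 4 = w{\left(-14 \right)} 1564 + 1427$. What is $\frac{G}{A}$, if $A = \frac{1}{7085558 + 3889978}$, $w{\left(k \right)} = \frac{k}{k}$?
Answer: $32783926032$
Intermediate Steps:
$w{\left(k \right)} = 1$
$A = \frac{1}{10975536} \approx 9.1112 \cdot 10^{-8}$
$G = 2987$ ($G = -4 + \left(1 \cdot 1564 + 1427\right) = -4 + \left(1564 + 1427\right) = -4 + 2991 = 2987$)
$\frac{G}{A} = 2987 \frac{1}{\frac{1}{10975536}} = 2987 \cdot 10975536 = 32783926032$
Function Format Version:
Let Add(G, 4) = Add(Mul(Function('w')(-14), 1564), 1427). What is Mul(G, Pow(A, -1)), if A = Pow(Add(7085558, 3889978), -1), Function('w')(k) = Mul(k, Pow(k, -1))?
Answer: 32783926032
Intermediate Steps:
Function('w')(k) = 1
A = Rational(1, 10975536) (A = Pow(10975536, -1) = Rational(1, 10975536) ≈ 9.1112e-8)
G = 2987 (G = Add(-4, Add(Mul(1, 1564), 1427)) = Add(-4, Add(1564, 1427)) = Add(-4, 2991) = 2987)
Mul(G, Pow(A, -1)) = Mul(2987, Pow(Rational(1, 10975536), -1)) = Mul(2987, 10975536) = 32783926032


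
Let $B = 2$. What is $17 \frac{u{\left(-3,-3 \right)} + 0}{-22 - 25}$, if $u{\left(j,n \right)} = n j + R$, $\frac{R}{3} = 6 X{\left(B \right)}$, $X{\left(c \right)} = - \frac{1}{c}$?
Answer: $0$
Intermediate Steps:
$R = -9$ ($R = 3 \cdot 6 \left(- \frac{1}{2}\right) = 3 \left(-3\right) = -9$)
$u{\left(j,n \right)} = -9 + j n$ ($u{\left(j,n \right)} = n j - 9 = j n - 9 = -9 + j n$)
$17 \frac{u{\left(-3,-3 \right)} + 0}{-22 - 25} = 17 \frac{\left(-9 - -9\right) + 0}{-22 - 25} = 17 \frac{\left(-9 + 9\right) + 0}{-47} = 17 \left(0 + 0\right) \left(- \frac{1}{47}\right) = 17 \cdot 0 \left(- \frac{1}{47}\right) = 17 \cdot 0 = 0$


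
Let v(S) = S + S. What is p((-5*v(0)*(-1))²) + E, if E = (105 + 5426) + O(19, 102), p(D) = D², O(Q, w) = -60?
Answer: 5471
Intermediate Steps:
v(S) = 2*S
E = 5471 (E = (105 + 5426) - 60 = 5531 - 60 = 5471)
p((-5*v(0)*(-1))²) + E = ((-10*0*(-1))²)² + 5471 = ((-5*0*(-1))²)² + 5471 = ((0*(-1))²)² + 5471 = (0²)² + 5471 = 0² + 5471 = 0 + 5471 = 5471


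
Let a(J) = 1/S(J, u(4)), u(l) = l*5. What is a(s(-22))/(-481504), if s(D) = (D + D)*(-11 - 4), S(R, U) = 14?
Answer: -1/6741056 ≈ -1.4834e-7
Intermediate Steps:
u(l) = 5*l
s(D) = -30*D (s(D) = (2*D)*(-15) = -30*D)
a(J) = 1/14
a(s(-22))/(-481504) = (1/14)/(-481504) = (1/14)*(-1/481504) = -1/6741056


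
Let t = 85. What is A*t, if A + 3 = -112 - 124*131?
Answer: -1390515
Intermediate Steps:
A = -16359 (A = -3 + (-112 - 124*131) = -3 + (-112 - 16244) = -3 - 16356 = -16359)
A*t = -16359*85 = -1390515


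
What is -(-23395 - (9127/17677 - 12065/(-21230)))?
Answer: 159639018903/6823322 ≈ 23396.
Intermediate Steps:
-(-23395 - (9127/17677 - 12065/(-21230))) = -(-23395 - (9127*(1/17677) - 12065*(-1/21230))) = -(-23395 - (9127/17677 + 2413/4246)) = -(-23395 - 1*7400713/6823322) = -(-23395 - 7400713/6823322) = -1*(-159639018903/6823322) = 159639018903/6823322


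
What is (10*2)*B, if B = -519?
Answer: -10380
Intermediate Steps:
(10*2)*B = (10*2)*(-519) = 20*(-519) = -10380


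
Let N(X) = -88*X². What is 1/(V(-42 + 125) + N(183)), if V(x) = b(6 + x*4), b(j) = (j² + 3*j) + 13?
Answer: -1/2831761 ≈ -3.5314e-7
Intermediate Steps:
b(j) = 13 + j² + 3*j
V(x) = 31 + (6 + 4*x)² + 12*x (V(x) = 13 + (6 + x*4)² + 3*(6 + x*4) = 13 + (6 + 4*x)² + 3*(6 + 4*x) = 13 + (6 + 4*x)² + (18 + 12*x) = 31 + (6 + 4*x)² + 12*x)
1/(V(-42 + 125) + N(183)) = 1/((67 + 16*(-42 + 125)² + 60*(-42 + 125)) - 88*183²) = 1/((67 + 16*83² + 60*83) - 88*33489) = 1/((67 + 16*6889 + 4980) - 2947032) = 1/((67 + 110224 + 4980) - 2947032) = 1/(115271 - 2947032) = 1/(-2831761) = -1/2831761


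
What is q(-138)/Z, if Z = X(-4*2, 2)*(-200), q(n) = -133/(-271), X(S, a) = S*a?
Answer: 133/867200 ≈ 0.00015337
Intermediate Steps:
q(n) = 133/271 (q(n) = -133*(-1/271) = 133/271)
Z = 3200 (Z = (-4*2*2)*(-200) = -8*2*(-200) = -16*(-200) = 3200)
q(-138)/Z = (133/271)/3200 = (133/271)*(1/3200) = 133/867200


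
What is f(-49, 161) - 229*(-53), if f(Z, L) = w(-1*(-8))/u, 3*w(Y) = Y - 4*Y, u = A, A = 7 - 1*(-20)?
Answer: 327691/27 ≈ 12137.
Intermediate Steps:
A = 27 (A = 7 + 20 = 27)
u = 27
w(Y) = -Y (w(Y) = (Y - 4*Y)/3 = (-3*Y)/3 = -Y)
f(Z, L) = -8/27 (f(Z, L) = -(-1)*(-8)/27 = -1*8*(1/27) = -8*1/27 = -8/27)
f(-49, 161) - 229*(-53) = -8/27 - 229*(-53) = -8/27 - 1*(-12137) = -8/27 + 12137 = 327691/27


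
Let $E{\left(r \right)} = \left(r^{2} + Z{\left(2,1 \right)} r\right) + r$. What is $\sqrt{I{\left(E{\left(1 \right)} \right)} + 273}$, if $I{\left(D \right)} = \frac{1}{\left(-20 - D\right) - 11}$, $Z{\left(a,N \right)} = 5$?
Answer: $\frac{\sqrt{394174}}{38} \approx 16.522$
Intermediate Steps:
$E{\left(r \right)} = r^{2} + 6 r$ ($E{\left(r \right)} = \left(r^{2} + 5 r\right) + r = r^{2} + 6 r$)
$I{\left(D \right)} = \frac{1}{-31 - D}$
$\sqrt{I{\left(E{\left(1 \right)} \right)} + 273} = \sqrt{- \frac{1}{31 + 1 \left(6 + 1\right)} + 273} = \sqrt{- \frac{1}{31 + 1 \cdot 7} + 273} = \sqrt{- \frac{1}{31 + 7} + 273} = \sqrt{- \frac{1}{38} + 273} = \sqrt{\frac{10373}{38}} = \frac{\sqrt{394174}}{38}$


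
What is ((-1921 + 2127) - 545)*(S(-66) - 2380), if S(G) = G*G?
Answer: -669864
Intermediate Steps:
S(G) = G²
((-1921 + 2127) - 545)*(S(-66) - 2380) = ((-1921 + 2127) - 545)*((-66)² - 2380) = (206 - 545)*(4356 - 2380) = -339*1976 = -669864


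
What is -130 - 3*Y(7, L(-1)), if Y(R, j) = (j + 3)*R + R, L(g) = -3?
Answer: -151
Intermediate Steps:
Y(R, j) = R + R*(3 + j) (Y(R, j) = (3 + j)*R + R = R*(3 + j) + R = R + R*(3 + j))
-130 - 3*Y(7, L(-1)) = -130 - 21*(4 - 3) = -130 - 21 = -151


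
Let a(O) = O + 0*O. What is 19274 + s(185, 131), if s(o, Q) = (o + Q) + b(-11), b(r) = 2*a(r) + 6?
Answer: 19574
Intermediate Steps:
a(O) = O (a(O) = O + 0 = O)
b(r) = 6 + 2*r (b(r) = 2*r + 6 = 6 + 2*r)
s(o, Q) = -16 + Q + o (s(o, Q) = (o + Q) + (6 + 2*(-11)) = (Q + o) + (6 - 22) = (Q + o) - 16 = -16 + Q + o)
19274 + s(185, 131) = 19274 + (-16 + 131 + 185) = 19274 + 300 = 19574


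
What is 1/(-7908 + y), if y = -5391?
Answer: -1/13299 ≈ -7.5194e-5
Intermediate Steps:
1/(-7908 + y) = 1/(-7908 - 5391) = 1/(-13299) = -1/13299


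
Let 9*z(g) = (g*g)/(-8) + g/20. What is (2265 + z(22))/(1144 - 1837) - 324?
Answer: -377984/1155 ≈ -327.26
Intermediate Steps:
z(g) = -g²/72 + g/180 (z(g) = ((g*g)/(-8) + g/20)/9 = (g²*(-⅛) + g*(1/20))/9 = (-g²/8 + g/20)/9 = -g²/72 + g/180)
(2265 + z(22))/(1144 - 1837) - 324 = (2265 + (1/360)*22*(2 - 5*22))/(1144 - 1837) - 324 = (2265 + (1/360)*22*(2 - 110))/(-693) - 324 = (2265 + (1/360)*22*(-108))*(-1/693) - 324 = (2265 - 33/5)*(-1/693) - 324 = (11292/5)*(-1/693) - 324 = -3764/1155 - 324 = -377984/1155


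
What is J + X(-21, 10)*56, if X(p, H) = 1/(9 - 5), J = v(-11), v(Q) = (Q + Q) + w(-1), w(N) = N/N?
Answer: -7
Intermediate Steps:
w(N) = 1
v(Q) = 1 + 2*Q (v(Q) = (Q + Q) + 1 = 2*Q + 1 = 1 + 2*Q)
J = -21 (J = 1 + 2*(-11) = 1 - 22 = -21)
X(p, H) = ¼ (X(p, H) = 1/4 = ¼)
J + X(-21, 10)*56 = -21 + (¼)*56 = -21 + 14 = -7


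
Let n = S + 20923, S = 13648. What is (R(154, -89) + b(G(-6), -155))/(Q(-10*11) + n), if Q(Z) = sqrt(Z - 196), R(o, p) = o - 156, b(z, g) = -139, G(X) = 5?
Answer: -4874511/1195154347 + 423*I*sqrt(34)/1195154347 ≈ -0.0040786 + 2.0637e-6*I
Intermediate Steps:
R(o, p) = -156 + o
n = 34571 (n = 13648 + 20923 = 34571)
Q(Z) = sqrt(-196 + Z)
(R(154, -89) + b(G(-6), -155))/(Q(-10*11) + n) = ((-156 + 154) - 139)/(sqrt(-196 - 10*11) + 34571) = (-2 - 139)/(sqrt(-196 - 110) + 34571) = -141/(sqrt(-306) + 34571) = -141/(3*I*sqrt(34) + 34571) = -141/(34571 + 3*I*sqrt(34))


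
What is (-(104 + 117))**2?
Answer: 48841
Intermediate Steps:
(-(104 + 117))**2 = (-1*221)**2 = (-221)**2 = 48841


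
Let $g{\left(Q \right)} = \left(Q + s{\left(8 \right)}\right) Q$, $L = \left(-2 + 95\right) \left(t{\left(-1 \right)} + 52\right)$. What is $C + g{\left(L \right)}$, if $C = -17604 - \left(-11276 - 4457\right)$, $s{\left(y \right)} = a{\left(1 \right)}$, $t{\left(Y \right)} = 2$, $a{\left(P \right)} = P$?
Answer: $25223635$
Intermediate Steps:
$s{\left(y \right)} = 1$
$L = 5022$ ($L = \left(-2 + 95\right) \left(2 + 52\right) = 93 \cdot 54 = 5022$)
$C = -1871$ ($C = -17604 - -15733 = -17604 + 15733 = -1871$)
$g{\left(Q \right)} = Q \left(1 + Q\right)$ ($g{\left(Q \right)} = \left(Q + 1\right) Q = \left(1 + Q\right) Q = Q \left(1 + Q\right)$)
$C + g{\left(L \right)} = -1871 + 5022 \left(1 + 5022\right) = -1871 + 5022 \cdot 5023 = -1871 + 25225506 = 25223635$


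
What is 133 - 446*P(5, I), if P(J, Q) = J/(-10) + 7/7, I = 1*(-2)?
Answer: -90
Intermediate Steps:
I = -2
P(J, Q) = 1 - J/10 (P(J, Q) = J*(-1/10) + 7*(1/7) = -J/10 + 1 = 1 - J/10)
133 - 446*P(5, I) = 133 - 446*(1 - 1/10*5) = 133 - 446*(1 - 1/2) = 133 - 446*1/2 = 133 - 223 = -90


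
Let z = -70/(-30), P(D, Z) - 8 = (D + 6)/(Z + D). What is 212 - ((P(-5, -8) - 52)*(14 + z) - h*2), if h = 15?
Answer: 12505/13 ≈ 961.92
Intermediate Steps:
P(D, Z) = 8 + (6 + D)/(D + Z) (P(D, Z) = 8 + (D + 6)/(Z + D) = 8 + (6 + D)/(D + Z))
z = 7/3 (z = -70*(-1/30) = 7/3 ≈ 2.3333)
212 - ((P(-5, -8) - 52)*(14 + z) - h*2) = 212 - (((6 + 8*(-8) + 9*(-5))/(-5 - 8) - 52)*(14 + 7/3) - 15*2) = 212 - (((6 - 64 - 45)/(-13) - 52)*(49/3) - 1*30) = 212 - ((-1/13*(-103) - 52)*(49/3) - 30) = 212 - ((103/13 - 52)*(49/3) - 30) = 212 - (-573/13*49/3 - 30) = 212 - (-9359/13 - 30) = 212 - 1*(-9749/13) = 212 + 9749/13 = 12505/13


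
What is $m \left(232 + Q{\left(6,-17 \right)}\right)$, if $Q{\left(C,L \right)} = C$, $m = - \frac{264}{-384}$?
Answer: $\frac{1309}{8} \approx 163.63$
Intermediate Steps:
$m = \frac{11}{16}$ ($m = \left(-264\right) \left(- \frac{1}{384}\right) = \frac{11}{16} \approx 0.6875$)
$m \left(232 + Q{\left(6,-17 \right)}\right) = \frac{11 \left(232 + 6\right)}{16} = \frac{11}{16} \cdot 238 = \frac{1309}{8}$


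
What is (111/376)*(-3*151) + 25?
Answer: -40883/376 ≈ -108.73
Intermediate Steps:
(111/376)*(-3*151) + 25 = (111*(1/376))*(-453) + 25 = (111/376)*(-453) + 25 = -50283/376 + 25 = -40883/376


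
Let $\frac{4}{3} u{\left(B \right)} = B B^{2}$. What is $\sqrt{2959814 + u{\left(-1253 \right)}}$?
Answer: $\frac{5 i \sqrt{235592983}}{2} \approx 38373.0 i$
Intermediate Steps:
$u{\left(B \right)} = \frac{3 B^{3}}{4}$ ($u{\left(B \right)} = \frac{3 B B^{2}}{4} = \frac{3 B^{3}}{4}$)
$\sqrt{2959814 + u{\left(-1253 \right)}} = \sqrt{2959814 + \frac{3 \left(-1253\right)^{3}}{4}} = \sqrt{2959814 + \frac{3}{4} \left(-1967221277\right)} = \sqrt{2959814 - \frac{5901663831}{4}} = \sqrt{- \frac{5889824575}{4}} = \frac{5 i \sqrt{235592983}}{2}$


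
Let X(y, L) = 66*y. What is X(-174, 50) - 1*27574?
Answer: -39058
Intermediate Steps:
X(-174, 50) - 1*27574 = 66*(-174) - 1*27574 = -11484 - 27574 = -39058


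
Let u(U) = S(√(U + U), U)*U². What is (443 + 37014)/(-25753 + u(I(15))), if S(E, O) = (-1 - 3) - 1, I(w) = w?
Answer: -37457/26878 ≈ -1.3936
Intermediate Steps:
S(E, O) = -5 (S(E, O) = -4 - 1 = -5)
u(U) = -5*U²
(443 + 37014)/(-25753 + u(I(15))) = (443 + 37014)/(-25753 - 5*15²) = 37457/(-25753 - 5*225) = 37457/(-25753 - 1125) = 37457/(-26878) = 37457*(-1/26878) = -37457/26878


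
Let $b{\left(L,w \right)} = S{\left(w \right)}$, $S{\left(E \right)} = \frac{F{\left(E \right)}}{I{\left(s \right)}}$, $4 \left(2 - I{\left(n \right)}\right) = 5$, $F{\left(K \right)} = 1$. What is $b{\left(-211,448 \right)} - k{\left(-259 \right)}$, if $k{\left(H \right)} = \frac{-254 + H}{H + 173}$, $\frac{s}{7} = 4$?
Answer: $- \frac{1195}{258} \approx -4.6318$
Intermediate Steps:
$s = 28$ ($s = 7 \cdot 4 = 28$)
$I{\left(n \right)} = \frac{3}{4}$ ($I{\left(n \right)} = 2 - \frac{5}{4} = \frac{3}{4}$)
$k{\left(H \right)} = \frac{-254 + H}{173 + H}$
$S{\left(E \right)} = \frac{4}{3}$ ($S{\left(E \right)} = 1 \frac{1}{\frac{3}{4}} = 1 \cdot \frac{4}{3} = \frac{4}{3}$)
$b{\left(L,w \right)} = \frac{4}{3}$
$b{\left(-211,448 \right)} - k{\left(-259 \right)} = \frac{4}{3} - \frac{-254 - 259}{173 - 259} = \frac{4}{3} - \frac{1}{-86} \left(-513\right) = \frac{4}{3} - \left(- \frac{1}{86}\right) \left(-513\right) = \frac{4}{3} - \frac{513}{86} = - \frac{1195}{258}$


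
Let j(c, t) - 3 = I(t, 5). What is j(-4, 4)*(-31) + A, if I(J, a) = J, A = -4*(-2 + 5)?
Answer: -229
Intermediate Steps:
A = -12 (A = -4*3 = -12)
j(c, t) = 3 + t
j(-4, 4)*(-31) + A = (3 + 4)*(-31) - 12 = 7*(-31) - 12 = -217 - 12 = -229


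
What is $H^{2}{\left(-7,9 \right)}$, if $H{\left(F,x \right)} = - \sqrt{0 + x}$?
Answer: $9$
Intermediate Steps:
$H{\left(F,x \right)} = - \sqrt{x}$
$H^{2}{\left(-7,9 \right)} = \left(- \sqrt{9}\right)^{2} = \left(\left(-1\right) 3\right)^{2} = \left(-3\right)^{2} = 9$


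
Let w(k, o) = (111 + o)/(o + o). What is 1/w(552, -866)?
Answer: 1732/755 ≈ 2.2940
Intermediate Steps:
w(k, o) = (111 + o)/(2*o) (w(k, o) = (111 + o)/((2*o)) = (111 + o)*(1/(2*o)) = (111 + o)/(2*o))
1/w(552, -866) = 1/((½)*(111 - 866)/(-866)) = 1/((½)*(-1/866)*(-755)) = 1/(755/1732) = 1732/755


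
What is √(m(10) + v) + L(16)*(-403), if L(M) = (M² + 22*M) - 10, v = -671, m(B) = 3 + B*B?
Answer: -240994 + 2*I*√142 ≈ -2.4099e+5 + 23.833*I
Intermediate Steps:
m(B) = 3 + B²
L(M) = -10 + M² + 22*M
√(m(10) + v) + L(16)*(-403) = √((3 + 10²) - 671) + (-10 + 16² + 22*16)*(-403) = √((3 + 100) - 671) + (-10 + 256 + 352)*(-403) = √(103 - 671) + 598*(-403) = √(-568) - 240994 = 2*I*√142 - 240994 = -240994 + 2*I*√142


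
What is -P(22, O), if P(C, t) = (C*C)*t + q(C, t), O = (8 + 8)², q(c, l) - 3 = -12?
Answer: -123895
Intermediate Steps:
q(c, l) = -9 (q(c, l) = 3 - 12 = -9)
O = 256 (O = 16² = 256)
P(C, t) = -9 + t*C² (P(C, t) = (C*C)*t - 9 = C²*t - 9 = t*C² - 9 = -9 + t*C²)
-P(22, O) = -(-9 + 256*22²) = -(-9 + 256*484) = -(-9 + 123904) = -1*123895 = -123895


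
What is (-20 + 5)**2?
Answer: 225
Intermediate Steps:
(-20 + 5)**2 = (-15)**2 = 225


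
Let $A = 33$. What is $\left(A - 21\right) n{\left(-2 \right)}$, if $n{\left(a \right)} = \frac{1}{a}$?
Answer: $-6$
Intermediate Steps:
$\left(A - 21\right) n{\left(-2 \right)} = \frac{33 - 21}{-2} = 12 \left(- \frac{1}{2}\right) = -6$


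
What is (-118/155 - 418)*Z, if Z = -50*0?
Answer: 0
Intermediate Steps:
Z = 0
(-118/155 - 418)*Z = (-118/155 - 418)*0 = -64908/155*0 = 0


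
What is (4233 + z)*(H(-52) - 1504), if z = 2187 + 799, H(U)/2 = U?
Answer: -11608152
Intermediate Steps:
H(U) = 2*U
z = 2986
(4233 + z)*(H(-52) - 1504) = (4233 + 2986)*(2*(-52) - 1504) = 7219*(-104 - 1504) = 7219*(-1608) = -11608152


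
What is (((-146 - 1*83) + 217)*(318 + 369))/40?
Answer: -2061/10 ≈ -206.10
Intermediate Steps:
(((-146 - 1*83) + 217)*(318 + 369))/40 = (((-146 - 83) + 217)*687)*(1/40) = ((-229 + 217)*687)*(1/40) = -12*687*(1/40) = -8244*1/40 = -2061/10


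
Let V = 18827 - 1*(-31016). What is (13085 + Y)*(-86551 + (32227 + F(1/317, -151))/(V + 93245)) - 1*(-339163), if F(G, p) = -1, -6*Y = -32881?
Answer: -76623165925521/47696 ≈ -1.6065e+9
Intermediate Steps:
Y = 32881/6 (Y = -1/6*(-32881) = 32881/6 ≈ 5480.2)
V = 49843 (V = 18827 + 31016 = 49843)
(13085 + Y)*(-86551 + (32227 + F(1/317, -151))/(V + 93245)) - 1*(-339163) = (13085 + 32881/6)*(-86551 + (32227 - 1)/(49843 + 93245)) - 1*(-339163) = 111391*(-86551 + 32226/143088)/6 + 339163 = 111391*(-86551 + 32226*(1/143088))/6 + 339163 = 111391*(-86551 + 5371/23848)/6 + 339163 = (111391/6)*(-2064062877/23848) + 339163 = -76639342643969/47696 + 339163 = -76623165925521/47696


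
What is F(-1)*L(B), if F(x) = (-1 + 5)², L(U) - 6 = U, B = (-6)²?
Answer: 672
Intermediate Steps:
B = 36
L(U) = 6 + U
F(x) = 16 (F(x) = 4² = 16)
F(-1)*L(B) = 16*(6 + 36) = 16*42 = 672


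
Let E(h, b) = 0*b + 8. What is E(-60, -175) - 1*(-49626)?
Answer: 49634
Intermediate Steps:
E(h, b) = 8 (E(h, b) = 0 + 8 = 8)
E(-60, -175) - 1*(-49626) = 8 - 1*(-49626) = 8 + 49626 = 49634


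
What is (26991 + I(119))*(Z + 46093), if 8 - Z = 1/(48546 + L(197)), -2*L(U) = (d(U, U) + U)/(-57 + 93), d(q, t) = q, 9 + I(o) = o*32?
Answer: 2480430309475170/1747459 ≈ 1.4195e+9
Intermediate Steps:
I(o) = -9 + 32*o (I(o) = -9 + o*32 = -9 + 32*o)
L(U) = -U/36 (L(U) = -(U + U)/(2*(-57 + 93)) = -2*U/(2*36) = -U/36)
Z = 13979636/1747459 (Z = 8 - 1/(48546 - 1/36*197) = 8 - 1/(48546 - 197/36) = 8 - 1/1747459/36 = 8 - 1*36/1747459 = 8 - 36/1747459 = 13979636/1747459 ≈ 8.0000)
(26991 + I(119))*(Z + 46093) = (26991 + (-9 + 32*119))*(13979636/1747459 + 46093) = (26991 + (-9 + 3808))*(80559607323/1747459) = (26991 + 3799)*(80559607323/1747459) = 30790*(80559607323/1747459) = 2480430309475170/1747459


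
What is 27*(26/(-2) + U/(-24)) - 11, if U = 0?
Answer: -362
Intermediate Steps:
27*(26/(-2) + U/(-24)) - 11 = 27*(26/(-2) + 0/(-24)) - 11 = 27*(26*(-1/2) + 0*(-1/24)) - 11 = 27*(-13 + 0) - 11 = 27*(-13) - 11 = -351 - 11 = -362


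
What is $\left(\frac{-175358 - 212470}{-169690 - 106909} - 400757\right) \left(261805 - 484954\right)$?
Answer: $\frac{24735753709189635}{276599} \approx 8.9428 \cdot 10^{10}$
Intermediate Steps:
$\left(\frac{-175358 - 212470}{-169690 - 106909} - 400757\right) \left(261805 - 484954\right) = \left(- \frac{387828}{-276599} - 400757\right) \left(-223149\right) = \left(\left(-387828\right) \left(- \frac{1}{276599}\right) - 400757\right) \left(-223149\right) = \left(\frac{387828}{276599} - 400757\right) \left(-223149\right) = \left(- \frac{110848597615}{276599}\right) \left(-223149\right) = \frac{24735753709189635}{276599}$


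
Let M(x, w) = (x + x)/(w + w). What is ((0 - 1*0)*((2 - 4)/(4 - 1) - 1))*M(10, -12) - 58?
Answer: -58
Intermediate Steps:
M(x, w) = x/w (M(x, w) = (2*x)/((2*w)) = (2*x)*(1/(2*w)) = x/w)
((0 - 1*0)*((2 - 4)/(4 - 1) - 1))*M(10, -12) - 58 = ((0 - 1*0)*((2 - 4)/(4 - 1) - 1))*(10/(-12)) - 58 = ((0 + 0)*(-2/3 - 1))*(10*(-1/12)) - 58 = (0*(-2*⅓ - 1))*(-⅚) - 58 = (0*(-⅔ - 1))*(-⅚) - 58 = (0*(-5/3))*(-⅚) - 58 = 0*(-⅚) - 58 = 0 - 58 = -58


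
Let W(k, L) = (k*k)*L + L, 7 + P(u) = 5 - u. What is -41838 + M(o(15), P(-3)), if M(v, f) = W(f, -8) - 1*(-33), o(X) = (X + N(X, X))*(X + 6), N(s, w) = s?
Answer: -41821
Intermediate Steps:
P(u) = -2 - u (P(u) = -7 + (5 - u) = -2 - u)
o(X) = 2*X*(6 + X) (o(X) = (X + X)*(X + 6) = (2*X)*(6 + X) = 2*X*(6 + X))
W(k, L) = L + L*k² (W(k, L) = k²*L + L = L*k² + L = L + L*k²)
M(v, f) = 25 - 8*f² (M(v, f) = -8*(1 + f²) - 1*(-33) = (-8 - 8*f²) + 33 = 25 - 8*f²)
-41838 + M(o(15), P(-3)) = -41838 + (25 - 8*(-2 - 1*(-3))²) = -41838 + (25 - 8*(-2 + 3)²) = -41838 + (25 - 8*1²) = -41838 + (25 - 8*1) = -41838 + (25 - 8) = -41838 + 17 = -41821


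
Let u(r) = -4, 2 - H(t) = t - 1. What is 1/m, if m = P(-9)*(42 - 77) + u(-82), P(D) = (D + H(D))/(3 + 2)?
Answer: -1/25 ≈ -0.040000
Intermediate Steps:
H(t) = 3 - t (H(t) = 2 - (t - 1) = 2 - (-1 + t) = 2 + (1 - t) = 3 - t)
P(D) = ⅗ (P(D) = (D + (3 - D))/(3 + 2) = 3/5 = 3*(⅕) = ⅗)
m = -25 (m = 3*(42 - 77)/5 - 4 = (⅗)*(-35) - 4 = -21 - 4 = -25)
1/m = 1/(-25) = -1/25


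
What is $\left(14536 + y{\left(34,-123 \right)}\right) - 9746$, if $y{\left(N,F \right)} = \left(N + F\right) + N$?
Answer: $4735$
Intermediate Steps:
$y{\left(N,F \right)} = F + 2 N$ ($y{\left(N,F \right)} = \left(F + N\right) + N = F + 2 N$)
$\left(14536 + y{\left(34,-123 \right)}\right) - 9746 = \left(14536 + \left(-123 + 2 \cdot 34\right)\right) - 9746 = \left(14536 + \left(-123 + 68\right)\right) - 9746 = \left(14536 - 55\right) - 9746 = 14481 - 9746 = 4735$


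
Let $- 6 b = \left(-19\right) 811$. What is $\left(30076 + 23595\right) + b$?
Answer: $\frac{337435}{6} \approx 56239.0$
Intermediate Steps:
$b = \frac{15409}{6}$ ($b = - \frac{\left(-19\right) 811}{6} = \left(- \frac{1}{6}\right) \left(-15409\right) = \frac{15409}{6} \approx 2568.2$)
$\left(30076 + 23595\right) + b = \left(30076 + 23595\right) + \frac{15409}{6} = 53671 + \frac{15409}{6} = \frac{337435}{6}$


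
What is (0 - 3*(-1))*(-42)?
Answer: -126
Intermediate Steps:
(0 - 3*(-1))*(-42) = (0 + 3)*(-42) = 3*(-42) = -126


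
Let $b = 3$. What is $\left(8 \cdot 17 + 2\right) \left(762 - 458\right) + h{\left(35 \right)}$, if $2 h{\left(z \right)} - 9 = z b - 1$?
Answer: $\frac{84017}{2} \approx 42009.0$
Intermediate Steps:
$h{\left(z \right)} = 4 + \frac{3 z}{2}$ ($h{\left(z \right)} = \frac{9}{2} + \frac{z 3 - 1}{2} = \frac{9}{2} + \frac{3 z - 1}{2} = \frac{9}{2} + \frac{-1 + 3 z}{2} = \frac{9}{2} + \left(- \frac{1}{2} + \frac{3 z}{2}\right) = 4 + \frac{3 z}{2}$)
$\left(8 \cdot 17 + 2\right) \left(762 - 458\right) + h{\left(35 \right)} = \left(8 \cdot 17 + 2\right) \left(762 - 458\right) + \left(4 + \frac{3}{2} \cdot 35\right) = \left(136 + 2\right) 304 + \left(4 + \frac{105}{2}\right) = 138 \cdot 304 + \frac{113}{2} = 41952 + \frac{113}{2} = \frac{84017}{2}$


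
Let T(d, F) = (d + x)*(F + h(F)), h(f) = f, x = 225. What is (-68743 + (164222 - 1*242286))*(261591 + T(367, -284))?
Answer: 10961344655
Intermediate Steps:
T(d, F) = 2*F*(225 + d) (T(d, F) = (d + 225)*(F + F) = (225 + d)*(2*F) = 2*F*(225 + d))
(-68743 + (164222 - 1*242286))*(261591 + T(367, -284)) = (-68743 + (164222 - 1*242286))*(261591 + 2*(-284)*(225 + 367)) = (-68743 + (164222 - 242286))*(261591 + 2*(-284)*592) = (-68743 - 78064)*(261591 - 336256) = -146807*(-74665) = 10961344655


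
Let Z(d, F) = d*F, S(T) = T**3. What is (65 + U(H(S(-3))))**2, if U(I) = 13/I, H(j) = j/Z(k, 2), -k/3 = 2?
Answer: 405769/81 ≈ 5009.5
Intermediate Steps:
k = -6 (k = -3*2 = -6)
Z(d, F) = F*d
H(j) = -j/12 (H(j) = j/((2*(-6))) = j/(-12) = j*(-1/12) = -j/12)
(65 + U(H(S(-3))))**2 = (65 + 13/((-1/12*(-3)**3)))**2 = (65 + 13/((-1/12*(-27))))**2 = (65 + 13/(9/4))**2 = (65 + 13*(4/9))**2 = (65 + 52/9)**2 = (637/9)**2 = 405769/81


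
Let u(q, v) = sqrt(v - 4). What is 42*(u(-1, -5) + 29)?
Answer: 1218 + 126*I ≈ 1218.0 + 126.0*I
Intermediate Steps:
u(q, v) = sqrt(-4 + v)
42*(u(-1, -5) + 29) = 42*(sqrt(-4 - 5) + 29) = 42*(sqrt(-9) + 29) = 42*(3*I + 29) = 42*(29 + 3*I) = 1218 + 126*I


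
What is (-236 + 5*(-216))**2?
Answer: 1731856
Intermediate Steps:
(-236 + 5*(-216))**2 = (-236 - 1080)**2 = (-1316)**2 = 1731856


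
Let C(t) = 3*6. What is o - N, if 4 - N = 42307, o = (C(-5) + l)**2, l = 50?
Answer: 46927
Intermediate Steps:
C(t) = 18
o = 4624 (o = (18 + 50)**2 = 68**2 = 4624)
N = -42303 (N = 4 - 1*42307 = 4 - 42307 = -42303)
o - N = 4624 - 1*(-42303) = 4624 + 42303 = 46927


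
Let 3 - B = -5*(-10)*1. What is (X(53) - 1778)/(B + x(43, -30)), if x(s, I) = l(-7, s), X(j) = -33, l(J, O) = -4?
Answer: 1811/51 ≈ 35.510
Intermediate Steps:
x(s, I) = -4
B = -47 (B = 3 - (-5*(-10)) = 3 - 50 = -47)
(X(53) - 1778)/(B + x(43, -30)) = (-33 - 1778)/(-47 - 4) = -1811/(-51) = -1811*(-1/51) = 1811/51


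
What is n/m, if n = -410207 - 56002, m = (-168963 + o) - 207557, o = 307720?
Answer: 466209/68800 ≈ 6.7763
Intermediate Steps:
m = -68800 (m = (-168963 + 307720) - 207557 = 138757 - 207557 = -68800)
n = -466209
n/m = -466209/(-68800) = -466209*(-1/68800) = 466209/68800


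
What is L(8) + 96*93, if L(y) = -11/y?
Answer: 71413/8 ≈ 8926.6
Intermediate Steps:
L(8) + 96*93 = -11/8 + 96*93 = -11*⅛ + 8928 = -11/8 + 8928 = 71413/8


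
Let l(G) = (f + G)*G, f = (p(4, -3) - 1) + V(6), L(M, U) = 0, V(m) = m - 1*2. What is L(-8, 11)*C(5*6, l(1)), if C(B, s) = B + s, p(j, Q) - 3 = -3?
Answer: 0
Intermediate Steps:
V(m) = -2 + m (V(m) = m - 2 = -2 + m)
p(j, Q) = 0 (p(j, Q) = 3 - 3 = 0)
f = 3 (f = (0 - 1) + (-2 + 6) = -1 + 4 = 3)
l(G) = G*(3 + G) (l(G) = (3 + G)*G = G*(3 + G))
L(-8, 11)*C(5*6, l(1)) = 0*(5*6 + 1*(3 + 1)) = 0*(30 + 1*4) = 0*(30 + 4) = 0*34 = 0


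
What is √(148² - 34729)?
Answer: 15*I*√57 ≈ 113.25*I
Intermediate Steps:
√(148² - 34729) = √(21904 - 34729) = √(-12825) = 15*I*√57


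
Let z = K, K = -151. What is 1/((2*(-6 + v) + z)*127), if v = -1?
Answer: -1/20955 ≈ -4.7721e-5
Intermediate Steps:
z = -151
1/((2*(-6 + v) + z)*127) = 1/((2*(-6 - 1) - 151)*127) = 1/((2*(-7) - 151)*127) = 1/((-14 - 151)*127) = 1/(-165*127) = 1/(-20955) = -1/20955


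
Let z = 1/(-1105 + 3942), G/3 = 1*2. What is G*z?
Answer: 6/2837 ≈ 0.0021149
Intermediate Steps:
G = 6 (G = 3*(1*2) = 3*2 = 6)
z = 1/2837 ≈ 0.00035249
G*z = 6*(1/2837) = 6/2837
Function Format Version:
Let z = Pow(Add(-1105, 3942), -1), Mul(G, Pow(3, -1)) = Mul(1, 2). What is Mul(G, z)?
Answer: Rational(6, 2837) ≈ 0.0021149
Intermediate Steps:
G = 6 (G = Mul(3, Mul(1, 2)) = Mul(3, 2) = 6)
z = Rational(1, 2837) (z = Pow(2837, -1) = Rational(1, 2837) ≈ 0.00035249)
Mul(G, z) = Mul(6, Rational(1, 2837)) = Rational(6, 2837)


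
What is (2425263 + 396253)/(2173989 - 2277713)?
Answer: -705379/25931 ≈ -27.202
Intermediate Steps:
(2425263 + 396253)/(2173989 - 2277713) = 2821516/(-103724) = 2821516*(-1/103724) = -705379/25931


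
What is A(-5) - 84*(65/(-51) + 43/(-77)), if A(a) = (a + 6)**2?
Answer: 28979/187 ≈ 154.97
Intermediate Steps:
A(a) = (6 + a)**2
A(-5) - 84*(65/(-51) + 43/(-77)) = (6 - 5)**2 - 84*(65/(-51) + 43/(-77)) = 1**2 - 84*(65*(-1/51) + 43*(-1/77)) = 1 - 84*(-65/51 - 43/77) = 1 - 84*(-7198/3927) = 1 + 28792/187 = 28979/187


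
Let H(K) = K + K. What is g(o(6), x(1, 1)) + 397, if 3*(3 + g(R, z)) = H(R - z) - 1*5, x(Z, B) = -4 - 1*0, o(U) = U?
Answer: 399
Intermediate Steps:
H(K) = 2*K
x(Z, B) = -4 (x(Z, B) = -4 + 0 = -4)
g(R, z) = -14/3 - 2*z/3 + 2*R/3 (g(R, z) = -3 + (2*(R - z) - 1*5)/3 = -3 + ((-2*z + 2*R) - 5)/3 = -3 + (-5 - 2*z + 2*R)/3 = -3 + (-5/3 - 2*z/3 + 2*R/3) = -14/3 - 2*z/3 + 2*R/3)
g(o(6), x(1, 1)) + 397 = (-14/3 - ⅔*(-4) + (⅔)*6) + 397 = (-14/3 + 8/3 + 4) + 397 = 2 + 397 = 399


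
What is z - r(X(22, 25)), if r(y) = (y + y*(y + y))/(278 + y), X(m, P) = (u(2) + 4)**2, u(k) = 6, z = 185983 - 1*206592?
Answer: -1301717/63 ≈ -20662.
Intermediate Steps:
z = -20609 (z = 185983 - 206592 = -20609)
X(m, P) = 100 (X(m, P) = (6 + 4)**2 = 10**2 = 100)
r(y) = (y + 2*y**2)/(278 + y) (r(y) = (y + y*(2*y))/(278 + y) = (y + 2*y**2)/(278 + y))
z - r(X(22, 25)) = -20609 - 100*(1 + 2*100)/(278 + 100) = -20609 - 100*(1 + 200)/378 = -20609 - 100*201/378 = -20609 - 1*3350/63 = -20609 - 3350/63 = -1301717/63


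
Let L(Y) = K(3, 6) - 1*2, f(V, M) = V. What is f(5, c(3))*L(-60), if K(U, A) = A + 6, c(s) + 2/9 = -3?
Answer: 50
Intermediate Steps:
c(s) = -29/9 (c(s) = -2/9 - 3 = -29/9)
K(U, A) = 6 + A
L(Y) = 10 (L(Y) = (6 + 6) - 1*2 = 12 - 2 = 10)
f(5, c(3))*L(-60) = 5*10 = 50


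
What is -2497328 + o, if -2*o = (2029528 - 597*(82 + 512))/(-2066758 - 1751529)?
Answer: -9535514199681/3818287 ≈ -2.4973e+6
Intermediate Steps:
o = 837455/3818287 (o = -(2029528 - 597*(82 + 512))/(2*(-2066758 - 1751529)) = -(2029528 - 597*594)/(2*(-3818287)) = -(2029528 - 354618)*(-1)/(2*3818287) = -837455*(-1)/3818287 = -1/2*(-1674910/3818287) = 837455/3818287 ≈ 0.21933)
-2497328 + o = -2497328 + 837455/3818287 = -9535514199681/3818287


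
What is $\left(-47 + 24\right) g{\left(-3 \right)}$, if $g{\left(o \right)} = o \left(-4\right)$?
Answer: $-276$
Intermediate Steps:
$g{\left(o \right)} = - 4 o$
$\left(-47 + 24\right) g{\left(-3 \right)} = \left(-47 + 24\right) \left(\left(-4\right) \left(-3\right)\right) = \left(-23\right) 12 = -276$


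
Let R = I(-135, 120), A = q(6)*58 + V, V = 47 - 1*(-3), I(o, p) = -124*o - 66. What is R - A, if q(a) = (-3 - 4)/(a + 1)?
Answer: 16682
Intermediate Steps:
q(a) = -7/(1 + a)
I(o, p) = -66 - 124*o
V = 50 (V = 47 + 3 = 50)
A = -8 (A = -7/(1 + 6)*58 + 50 = -7/7*58 + 50 = -7*⅐*58 + 50 = -1*58 + 50 = -58 + 50 = -8)
R = 16674 (R = -66 - 124*(-135) = -66 + 16740 = 16674)
R - A = 16674 - 1*(-8) = 16674 + 8 = 16682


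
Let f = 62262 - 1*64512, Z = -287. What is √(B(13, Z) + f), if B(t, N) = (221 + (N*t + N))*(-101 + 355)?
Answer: 4*I*√60418 ≈ 983.2*I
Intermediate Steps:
B(t, N) = 56134 + 254*N + 254*N*t (B(t, N) = (221 + (N + N*t))*254 = (221 + N + N*t)*254 = 56134 + 254*N + 254*N*t)
f = -2250 (f = 62262 - 64512 = -2250)
√(B(13, Z) + f) = √((56134 + 254*(-287) + 254*(-287)*13) - 2250) = √((56134 - 72898 - 947674) - 2250) = √(-964438 - 2250) = √(-966688) = 4*I*√60418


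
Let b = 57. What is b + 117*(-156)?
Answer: -18195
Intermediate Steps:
b + 117*(-156) = 57 + 117*(-156) = 57 - 18252 = -18195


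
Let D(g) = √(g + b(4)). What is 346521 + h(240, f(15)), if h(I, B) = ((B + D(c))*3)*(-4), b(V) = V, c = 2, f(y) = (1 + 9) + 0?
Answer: 346401 - 12*√6 ≈ 3.4637e+5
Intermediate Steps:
f(y) = 10 (f(y) = 10 + 0 = 10)
D(g) = √(4 + g) (D(g) = √(g + 4) = √(4 + g))
h(I, B) = -12*B - 12*√6 (h(I, B) = ((B + √(4 + 2))*3)*(-4) = ((B + √6)*3)*(-4) = (3*B + 3*√6)*(-4) = -12*B - 12*√6)
346521 + h(240, f(15)) = 346521 + (-12*10 - 12*√6) = 346521 + (-120 - 12*√6) = 346401 - 12*√6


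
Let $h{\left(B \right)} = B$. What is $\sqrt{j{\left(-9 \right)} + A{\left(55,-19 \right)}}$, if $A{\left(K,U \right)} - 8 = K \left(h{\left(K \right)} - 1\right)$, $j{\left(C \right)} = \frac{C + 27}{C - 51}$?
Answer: $\frac{\sqrt{297770}}{10} \approx 54.568$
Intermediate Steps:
$j{\left(C \right)} = \frac{27 + C}{-51 + C}$
$A{\left(K,U \right)} = 8 + K \left(-1 + K\right)$ ($A{\left(K,U \right)} = 8 + K \left(K - 1\right) = 8 + K \left(-1 + K\right)$)
$\sqrt{j{\left(-9 \right)} + A{\left(55,-19 \right)}} = \sqrt{\frac{27 - 9}{-51 - 9} + \left(8 + 55^{2} - 55\right)} = \sqrt{\frac{1}{-60} \cdot 18 + \left(8 + 3025 - 55\right)} = \sqrt{\left(- \frac{1}{60}\right) 18 + 2978} = \sqrt{- \frac{3}{10} + 2978} = \sqrt{\frac{29777}{10}} = \frac{\sqrt{297770}}{10}$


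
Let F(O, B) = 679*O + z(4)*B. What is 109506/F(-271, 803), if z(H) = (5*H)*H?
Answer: -36502/39923 ≈ -0.91431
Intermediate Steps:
z(H) = 5*H**2
F(O, B) = 80*B + 679*O (F(O, B) = 679*O + (5*4**2)*B = 679*O + (5*16)*B = 679*O + 80*B = 80*B + 679*O)
109506/F(-271, 803) = 109506/(80*803 + 679*(-271)) = 109506/(64240 - 184009) = 109506/(-119769) = 109506*(-1/119769) = -36502/39923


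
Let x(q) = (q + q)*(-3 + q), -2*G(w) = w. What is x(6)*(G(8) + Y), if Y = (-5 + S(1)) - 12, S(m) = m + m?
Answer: -684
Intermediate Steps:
G(w) = -w/2
S(m) = 2*m
x(q) = 2*q*(-3 + q) (x(q) = (2*q)*(-3 + q) = 2*q*(-3 + q))
Y = -15 (Y = (-5 + 2*1) - 12 = (-5 + 2) - 12 = -3 - 12 = -15)
x(6)*(G(8) + Y) = (2*6*(-3 + 6))*(-1/2*8 - 15) = (2*6*3)*(-4 - 15) = 36*(-19) = -684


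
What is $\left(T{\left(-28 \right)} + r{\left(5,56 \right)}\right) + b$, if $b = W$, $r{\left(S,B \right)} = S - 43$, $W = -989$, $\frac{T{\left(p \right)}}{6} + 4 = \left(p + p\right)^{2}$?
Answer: $17765$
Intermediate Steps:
$T{\left(p \right)} = -24 + 24 p^{2}$ ($T{\left(p \right)} = -24 + 6 \left(p + p\right)^{2} = -24 + 6 \left(2 p\right)^{2} = -24 + 6 \cdot 4 p^{2} = -24 + 24 p^{2}$)
$r{\left(S,B \right)} = -43 + S$
$b = -989$
$\left(T{\left(-28 \right)} + r{\left(5,56 \right)}\right) + b = \left(\left(-24 + 24 \left(-28\right)^{2}\right) + \left(-43 + 5\right)\right) - 989 = \left(\left(-24 + 24 \cdot 784\right) - 38\right) - 989 = \left(\left(-24 + 18816\right) - 38\right) - 989 = \left(18792 - 38\right) - 989 = 18754 - 989 = 17765$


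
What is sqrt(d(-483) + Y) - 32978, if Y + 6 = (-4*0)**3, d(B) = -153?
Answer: -32978 + I*sqrt(159) ≈ -32978.0 + 12.61*I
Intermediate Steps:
Y = -6 (Y = -6 + (-4*0)**3 = -6 + 0**3 = -6 + 0 = -6)
sqrt(d(-483) + Y) - 32978 = sqrt(-153 - 6) - 32978 = sqrt(-159) - 32978 = I*sqrt(159) - 32978 = -32978 + I*sqrt(159)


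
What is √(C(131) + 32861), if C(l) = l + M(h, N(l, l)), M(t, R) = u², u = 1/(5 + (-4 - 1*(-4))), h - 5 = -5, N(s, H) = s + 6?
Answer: √824801/5 ≈ 181.64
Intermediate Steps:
N(s, H) = 6 + s
h = 0 (h = 5 - 5 = 0)
u = ⅕ (u = 1/(5 + (-4 + 4)) = 1/(5 + 0) = 1/5 = ⅕ ≈ 0.20000)
M(t, R) = 1/25 (M(t, R) = (⅕)² = 1/25)
C(l) = 1/25 + l (C(l) = l + 1/25 = 1/25 + l)
√(C(131) + 32861) = √((1/25 + 131) + 32861) = √(3276/25 + 32861) = √(824801/25) = √824801/5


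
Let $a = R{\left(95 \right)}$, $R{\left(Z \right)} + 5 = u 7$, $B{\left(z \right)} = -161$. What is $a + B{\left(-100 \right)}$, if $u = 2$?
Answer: $-152$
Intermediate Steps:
$R{\left(Z \right)} = 9$ ($R{\left(Z \right)} = -5 + 2 \cdot 7 = -5 + 14 = 9$)
$a = 9$
$a + B{\left(-100 \right)} = 9 - 161 = -152$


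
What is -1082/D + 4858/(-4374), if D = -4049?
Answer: -7468687/8855163 ≈ -0.84343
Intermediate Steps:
-1082/D + 4858/(-4374) = -1082/(-4049) + 4858/(-4374) = -1082*(-1/4049) + 4858*(-1/4374) = 1082/4049 - 2429/2187 = -7468687/8855163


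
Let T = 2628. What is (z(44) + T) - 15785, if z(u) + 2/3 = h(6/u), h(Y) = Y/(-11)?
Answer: -9552475/726 ≈ -13158.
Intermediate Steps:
h(Y) = -Y/11 (h(Y) = Y*(-1/11) = -Y/11)
z(u) = -⅔ - 6/(11*u)
(z(44) + T) - 15785 = ((2/33)*(-9 - 11*44)/44 + 2628) - 15785 = ((2/33)*(1/44)*(-9 - 484) + 2628) - 15785 = ((2/33)*(1/44)*(-493) + 2628) - 15785 = (-493/726 + 2628) - 15785 = 1907435/726 - 15785 = -9552475/726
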